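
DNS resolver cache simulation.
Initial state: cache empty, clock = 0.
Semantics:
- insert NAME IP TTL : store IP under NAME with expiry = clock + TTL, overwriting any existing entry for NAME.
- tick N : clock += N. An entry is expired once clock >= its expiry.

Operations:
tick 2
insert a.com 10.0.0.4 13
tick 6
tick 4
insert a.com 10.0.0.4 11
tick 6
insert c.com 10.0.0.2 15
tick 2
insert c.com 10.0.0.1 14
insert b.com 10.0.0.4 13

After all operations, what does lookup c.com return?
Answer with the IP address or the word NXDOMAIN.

Answer: 10.0.0.1

Derivation:
Op 1: tick 2 -> clock=2.
Op 2: insert a.com -> 10.0.0.4 (expiry=2+13=15). clock=2
Op 3: tick 6 -> clock=8.
Op 4: tick 4 -> clock=12.
Op 5: insert a.com -> 10.0.0.4 (expiry=12+11=23). clock=12
Op 6: tick 6 -> clock=18.
Op 7: insert c.com -> 10.0.0.2 (expiry=18+15=33). clock=18
Op 8: tick 2 -> clock=20.
Op 9: insert c.com -> 10.0.0.1 (expiry=20+14=34). clock=20
Op 10: insert b.com -> 10.0.0.4 (expiry=20+13=33). clock=20
lookup c.com: present, ip=10.0.0.1 expiry=34 > clock=20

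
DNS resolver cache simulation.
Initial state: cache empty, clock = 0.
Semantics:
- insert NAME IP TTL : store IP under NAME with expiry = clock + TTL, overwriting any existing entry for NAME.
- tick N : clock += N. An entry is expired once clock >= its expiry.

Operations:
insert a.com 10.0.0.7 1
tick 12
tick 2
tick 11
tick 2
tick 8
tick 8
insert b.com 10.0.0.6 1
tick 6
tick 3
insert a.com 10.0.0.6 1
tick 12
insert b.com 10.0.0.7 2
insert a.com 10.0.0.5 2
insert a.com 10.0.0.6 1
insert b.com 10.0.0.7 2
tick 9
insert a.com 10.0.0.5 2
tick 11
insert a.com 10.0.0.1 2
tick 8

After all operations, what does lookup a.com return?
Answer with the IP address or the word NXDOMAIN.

Op 1: insert a.com -> 10.0.0.7 (expiry=0+1=1). clock=0
Op 2: tick 12 -> clock=12. purged={a.com}
Op 3: tick 2 -> clock=14.
Op 4: tick 11 -> clock=25.
Op 5: tick 2 -> clock=27.
Op 6: tick 8 -> clock=35.
Op 7: tick 8 -> clock=43.
Op 8: insert b.com -> 10.0.0.6 (expiry=43+1=44). clock=43
Op 9: tick 6 -> clock=49. purged={b.com}
Op 10: tick 3 -> clock=52.
Op 11: insert a.com -> 10.0.0.6 (expiry=52+1=53). clock=52
Op 12: tick 12 -> clock=64. purged={a.com}
Op 13: insert b.com -> 10.0.0.7 (expiry=64+2=66). clock=64
Op 14: insert a.com -> 10.0.0.5 (expiry=64+2=66). clock=64
Op 15: insert a.com -> 10.0.0.6 (expiry=64+1=65). clock=64
Op 16: insert b.com -> 10.0.0.7 (expiry=64+2=66). clock=64
Op 17: tick 9 -> clock=73. purged={a.com,b.com}
Op 18: insert a.com -> 10.0.0.5 (expiry=73+2=75). clock=73
Op 19: tick 11 -> clock=84. purged={a.com}
Op 20: insert a.com -> 10.0.0.1 (expiry=84+2=86). clock=84
Op 21: tick 8 -> clock=92. purged={a.com}
lookup a.com: not in cache (expired or never inserted)

Answer: NXDOMAIN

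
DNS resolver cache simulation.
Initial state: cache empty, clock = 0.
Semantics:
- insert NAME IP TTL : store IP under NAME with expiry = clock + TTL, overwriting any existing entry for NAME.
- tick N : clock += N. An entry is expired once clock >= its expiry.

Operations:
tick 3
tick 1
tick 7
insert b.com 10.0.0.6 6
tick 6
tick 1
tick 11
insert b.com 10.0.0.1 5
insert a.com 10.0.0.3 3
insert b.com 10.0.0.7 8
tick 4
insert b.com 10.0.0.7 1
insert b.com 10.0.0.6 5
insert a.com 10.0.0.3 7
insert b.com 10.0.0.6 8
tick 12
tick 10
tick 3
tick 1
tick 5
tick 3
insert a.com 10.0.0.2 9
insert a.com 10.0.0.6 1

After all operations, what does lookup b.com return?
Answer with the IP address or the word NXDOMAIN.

Answer: NXDOMAIN

Derivation:
Op 1: tick 3 -> clock=3.
Op 2: tick 1 -> clock=4.
Op 3: tick 7 -> clock=11.
Op 4: insert b.com -> 10.0.0.6 (expiry=11+6=17). clock=11
Op 5: tick 6 -> clock=17. purged={b.com}
Op 6: tick 1 -> clock=18.
Op 7: tick 11 -> clock=29.
Op 8: insert b.com -> 10.0.0.1 (expiry=29+5=34). clock=29
Op 9: insert a.com -> 10.0.0.3 (expiry=29+3=32). clock=29
Op 10: insert b.com -> 10.0.0.7 (expiry=29+8=37). clock=29
Op 11: tick 4 -> clock=33. purged={a.com}
Op 12: insert b.com -> 10.0.0.7 (expiry=33+1=34). clock=33
Op 13: insert b.com -> 10.0.0.6 (expiry=33+5=38). clock=33
Op 14: insert a.com -> 10.0.0.3 (expiry=33+7=40). clock=33
Op 15: insert b.com -> 10.0.0.6 (expiry=33+8=41). clock=33
Op 16: tick 12 -> clock=45. purged={a.com,b.com}
Op 17: tick 10 -> clock=55.
Op 18: tick 3 -> clock=58.
Op 19: tick 1 -> clock=59.
Op 20: tick 5 -> clock=64.
Op 21: tick 3 -> clock=67.
Op 22: insert a.com -> 10.0.0.2 (expiry=67+9=76). clock=67
Op 23: insert a.com -> 10.0.0.6 (expiry=67+1=68). clock=67
lookup b.com: not in cache (expired or never inserted)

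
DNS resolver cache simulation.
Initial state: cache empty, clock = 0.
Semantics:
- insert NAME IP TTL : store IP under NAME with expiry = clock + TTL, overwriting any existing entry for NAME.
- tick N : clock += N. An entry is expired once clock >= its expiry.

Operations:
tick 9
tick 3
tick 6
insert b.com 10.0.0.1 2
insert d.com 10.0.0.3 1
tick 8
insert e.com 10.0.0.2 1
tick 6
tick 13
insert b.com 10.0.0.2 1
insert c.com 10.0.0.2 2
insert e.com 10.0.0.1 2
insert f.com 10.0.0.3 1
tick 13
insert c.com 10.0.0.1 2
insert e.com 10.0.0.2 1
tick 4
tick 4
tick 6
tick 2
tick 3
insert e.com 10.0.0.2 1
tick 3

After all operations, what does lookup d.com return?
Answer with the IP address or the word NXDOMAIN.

Op 1: tick 9 -> clock=9.
Op 2: tick 3 -> clock=12.
Op 3: tick 6 -> clock=18.
Op 4: insert b.com -> 10.0.0.1 (expiry=18+2=20). clock=18
Op 5: insert d.com -> 10.0.0.3 (expiry=18+1=19). clock=18
Op 6: tick 8 -> clock=26. purged={b.com,d.com}
Op 7: insert e.com -> 10.0.0.2 (expiry=26+1=27). clock=26
Op 8: tick 6 -> clock=32. purged={e.com}
Op 9: tick 13 -> clock=45.
Op 10: insert b.com -> 10.0.0.2 (expiry=45+1=46). clock=45
Op 11: insert c.com -> 10.0.0.2 (expiry=45+2=47). clock=45
Op 12: insert e.com -> 10.0.0.1 (expiry=45+2=47). clock=45
Op 13: insert f.com -> 10.0.0.3 (expiry=45+1=46). clock=45
Op 14: tick 13 -> clock=58. purged={b.com,c.com,e.com,f.com}
Op 15: insert c.com -> 10.0.0.1 (expiry=58+2=60). clock=58
Op 16: insert e.com -> 10.0.0.2 (expiry=58+1=59). clock=58
Op 17: tick 4 -> clock=62. purged={c.com,e.com}
Op 18: tick 4 -> clock=66.
Op 19: tick 6 -> clock=72.
Op 20: tick 2 -> clock=74.
Op 21: tick 3 -> clock=77.
Op 22: insert e.com -> 10.0.0.2 (expiry=77+1=78). clock=77
Op 23: tick 3 -> clock=80. purged={e.com}
lookup d.com: not in cache (expired or never inserted)

Answer: NXDOMAIN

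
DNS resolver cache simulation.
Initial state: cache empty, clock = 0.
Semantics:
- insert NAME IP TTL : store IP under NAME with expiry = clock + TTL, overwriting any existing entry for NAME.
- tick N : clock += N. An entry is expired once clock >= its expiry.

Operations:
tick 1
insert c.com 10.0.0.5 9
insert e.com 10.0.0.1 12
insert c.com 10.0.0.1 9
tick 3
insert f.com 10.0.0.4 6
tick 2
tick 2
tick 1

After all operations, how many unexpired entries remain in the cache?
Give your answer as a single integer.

Op 1: tick 1 -> clock=1.
Op 2: insert c.com -> 10.0.0.5 (expiry=1+9=10). clock=1
Op 3: insert e.com -> 10.0.0.1 (expiry=1+12=13). clock=1
Op 4: insert c.com -> 10.0.0.1 (expiry=1+9=10). clock=1
Op 5: tick 3 -> clock=4.
Op 6: insert f.com -> 10.0.0.4 (expiry=4+6=10). clock=4
Op 7: tick 2 -> clock=6.
Op 8: tick 2 -> clock=8.
Op 9: tick 1 -> clock=9.
Final cache (unexpired): {c.com,e.com,f.com} -> size=3

Answer: 3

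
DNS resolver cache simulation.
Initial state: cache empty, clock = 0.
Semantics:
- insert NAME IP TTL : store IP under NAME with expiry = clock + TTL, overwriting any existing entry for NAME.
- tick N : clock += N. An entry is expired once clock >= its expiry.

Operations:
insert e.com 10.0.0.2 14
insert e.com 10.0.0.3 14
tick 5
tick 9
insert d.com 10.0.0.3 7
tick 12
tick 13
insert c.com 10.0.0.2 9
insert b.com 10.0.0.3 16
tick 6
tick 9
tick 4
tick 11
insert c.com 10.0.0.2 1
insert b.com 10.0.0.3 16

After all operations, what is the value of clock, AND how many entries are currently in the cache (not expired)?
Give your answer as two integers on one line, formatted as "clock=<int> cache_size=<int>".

Answer: clock=69 cache_size=2

Derivation:
Op 1: insert e.com -> 10.0.0.2 (expiry=0+14=14). clock=0
Op 2: insert e.com -> 10.0.0.3 (expiry=0+14=14). clock=0
Op 3: tick 5 -> clock=5.
Op 4: tick 9 -> clock=14. purged={e.com}
Op 5: insert d.com -> 10.0.0.3 (expiry=14+7=21). clock=14
Op 6: tick 12 -> clock=26. purged={d.com}
Op 7: tick 13 -> clock=39.
Op 8: insert c.com -> 10.0.0.2 (expiry=39+9=48). clock=39
Op 9: insert b.com -> 10.0.0.3 (expiry=39+16=55). clock=39
Op 10: tick 6 -> clock=45.
Op 11: tick 9 -> clock=54. purged={c.com}
Op 12: tick 4 -> clock=58. purged={b.com}
Op 13: tick 11 -> clock=69.
Op 14: insert c.com -> 10.0.0.2 (expiry=69+1=70). clock=69
Op 15: insert b.com -> 10.0.0.3 (expiry=69+16=85). clock=69
Final clock = 69
Final cache (unexpired): {b.com,c.com} -> size=2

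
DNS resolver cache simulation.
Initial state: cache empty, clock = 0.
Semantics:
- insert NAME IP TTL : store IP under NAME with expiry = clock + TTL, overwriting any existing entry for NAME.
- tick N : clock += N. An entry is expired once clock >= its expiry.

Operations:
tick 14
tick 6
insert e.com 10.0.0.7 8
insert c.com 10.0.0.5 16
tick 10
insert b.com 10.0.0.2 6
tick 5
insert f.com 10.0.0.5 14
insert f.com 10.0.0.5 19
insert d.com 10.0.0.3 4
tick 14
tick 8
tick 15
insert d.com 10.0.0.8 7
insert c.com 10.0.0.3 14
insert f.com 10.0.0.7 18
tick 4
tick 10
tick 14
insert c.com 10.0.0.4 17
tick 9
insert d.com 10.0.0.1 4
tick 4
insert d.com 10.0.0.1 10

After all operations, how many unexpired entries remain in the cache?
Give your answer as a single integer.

Answer: 2

Derivation:
Op 1: tick 14 -> clock=14.
Op 2: tick 6 -> clock=20.
Op 3: insert e.com -> 10.0.0.7 (expiry=20+8=28). clock=20
Op 4: insert c.com -> 10.0.0.5 (expiry=20+16=36). clock=20
Op 5: tick 10 -> clock=30. purged={e.com}
Op 6: insert b.com -> 10.0.0.2 (expiry=30+6=36). clock=30
Op 7: tick 5 -> clock=35.
Op 8: insert f.com -> 10.0.0.5 (expiry=35+14=49). clock=35
Op 9: insert f.com -> 10.0.0.5 (expiry=35+19=54). clock=35
Op 10: insert d.com -> 10.0.0.3 (expiry=35+4=39). clock=35
Op 11: tick 14 -> clock=49. purged={b.com,c.com,d.com}
Op 12: tick 8 -> clock=57. purged={f.com}
Op 13: tick 15 -> clock=72.
Op 14: insert d.com -> 10.0.0.8 (expiry=72+7=79). clock=72
Op 15: insert c.com -> 10.0.0.3 (expiry=72+14=86). clock=72
Op 16: insert f.com -> 10.0.0.7 (expiry=72+18=90). clock=72
Op 17: tick 4 -> clock=76.
Op 18: tick 10 -> clock=86. purged={c.com,d.com}
Op 19: tick 14 -> clock=100. purged={f.com}
Op 20: insert c.com -> 10.0.0.4 (expiry=100+17=117). clock=100
Op 21: tick 9 -> clock=109.
Op 22: insert d.com -> 10.0.0.1 (expiry=109+4=113). clock=109
Op 23: tick 4 -> clock=113. purged={d.com}
Op 24: insert d.com -> 10.0.0.1 (expiry=113+10=123). clock=113
Final cache (unexpired): {c.com,d.com} -> size=2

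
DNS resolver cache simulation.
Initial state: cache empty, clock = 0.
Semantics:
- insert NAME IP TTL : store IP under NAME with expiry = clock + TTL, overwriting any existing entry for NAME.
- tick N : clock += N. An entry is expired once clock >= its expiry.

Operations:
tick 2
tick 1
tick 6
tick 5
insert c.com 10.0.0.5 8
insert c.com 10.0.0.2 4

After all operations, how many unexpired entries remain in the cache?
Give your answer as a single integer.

Op 1: tick 2 -> clock=2.
Op 2: tick 1 -> clock=3.
Op 3: tick 6 -> clock=9.
Op 4: tick 5 -> clock=14.
Op 5: insert c.com -> 10.0.0.5 (expiry=14+8=22). clock=14
Op 6: insert c.com -> 10.0.0.2 (expiry=14+4=18). clock=14
Final cache (unexpired): {c.com} -> size=1

Answer: 1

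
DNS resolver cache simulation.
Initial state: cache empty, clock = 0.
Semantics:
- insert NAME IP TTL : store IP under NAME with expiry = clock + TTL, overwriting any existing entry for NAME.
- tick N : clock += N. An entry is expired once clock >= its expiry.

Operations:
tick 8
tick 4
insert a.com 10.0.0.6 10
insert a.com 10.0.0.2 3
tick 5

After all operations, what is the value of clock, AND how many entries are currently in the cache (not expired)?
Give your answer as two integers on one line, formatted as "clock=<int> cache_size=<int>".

Op 1: tick 8 -> clock=8.
Op 2: tick 4 -> clock=12.
Op 3: insert a.com -> 10.0.0.6 (expiry=12+10=22). clock=12
Op 4: insert a.com -> 10.0.0.2 (expiry=12+3=15). clock=12
Op 5: tick 5 -> clock=17. purged={a.com}
Final clock = 17
Final cache (unexpired): {} -> size=0

Answer: clock=17 cache_size=0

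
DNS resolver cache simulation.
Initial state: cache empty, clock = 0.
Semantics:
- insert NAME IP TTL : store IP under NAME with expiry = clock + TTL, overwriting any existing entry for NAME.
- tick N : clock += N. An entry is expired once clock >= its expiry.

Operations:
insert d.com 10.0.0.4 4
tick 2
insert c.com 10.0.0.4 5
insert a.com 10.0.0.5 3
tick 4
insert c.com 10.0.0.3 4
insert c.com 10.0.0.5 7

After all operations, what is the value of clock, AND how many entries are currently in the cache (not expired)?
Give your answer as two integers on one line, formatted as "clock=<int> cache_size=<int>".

Op 1: insert d.com -> 10.0.0.4 (expiry=0+4=4). clock=0
Op 2: tick 2 -> clock=2.
Op 3: insert c.com -> 10.0.0.4 (expiry=2+5=7). clock=2
Op 4: insert a.com -> 10.0.0.5 (expiry=2+3=5). clock=2
Op 5: tick 4 -> clock=6. purged={a.com,d.com}
Op 6: insert c.com -> 10.0.0.3 (expiry=6+4=10). clock=6
Op 7: insert c.com -> 10.0.0.5 (expiry=6+7=13). clock=6
Final clock = 6
Final cache (unexpired): {c.com} -> size=1

Answer: clock=6 cache_size=1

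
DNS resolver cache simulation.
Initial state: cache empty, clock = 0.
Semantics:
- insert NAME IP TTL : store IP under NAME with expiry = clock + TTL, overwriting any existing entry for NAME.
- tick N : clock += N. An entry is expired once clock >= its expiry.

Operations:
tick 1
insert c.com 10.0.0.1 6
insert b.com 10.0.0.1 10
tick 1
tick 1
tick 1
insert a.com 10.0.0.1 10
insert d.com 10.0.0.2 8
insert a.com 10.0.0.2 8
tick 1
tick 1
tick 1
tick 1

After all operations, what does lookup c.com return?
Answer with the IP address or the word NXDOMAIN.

Answer: NXDOMAIN

Derivation:
Op 1: tick 1 -> clock=1.
Op 2: insert c.com -> 10.0.0.1 (expiry=1+6=7). clock=1
Op 3: insert b.com -> 10.0.0.1 (expiry=1+10=11). clock=1
Op 4: tick 1 -> clock=2.
Op 5: tick 1 -> clock=3.
Op 6: tick 1 -> clock=4.
Op 7: insert a.com -> 10.0.0.1 (expiry=4+10=14). clock=4
Op 8: insert d.com -> 10.0.0.2 (expiry=4+8=12). clock=4
Op 9: insert a.com -> 10.0.0.2 (expiry=4+8=12). clock=4
Op 10: tick 1 -> clock=5.
Op 11: tick 1 -> clock=6.
Op 12: tick 1 -> clock=7. purged={c.com}
Op 13: tick 1 -> clock=8.
lookup c.com: not in cache (expired or never inserted)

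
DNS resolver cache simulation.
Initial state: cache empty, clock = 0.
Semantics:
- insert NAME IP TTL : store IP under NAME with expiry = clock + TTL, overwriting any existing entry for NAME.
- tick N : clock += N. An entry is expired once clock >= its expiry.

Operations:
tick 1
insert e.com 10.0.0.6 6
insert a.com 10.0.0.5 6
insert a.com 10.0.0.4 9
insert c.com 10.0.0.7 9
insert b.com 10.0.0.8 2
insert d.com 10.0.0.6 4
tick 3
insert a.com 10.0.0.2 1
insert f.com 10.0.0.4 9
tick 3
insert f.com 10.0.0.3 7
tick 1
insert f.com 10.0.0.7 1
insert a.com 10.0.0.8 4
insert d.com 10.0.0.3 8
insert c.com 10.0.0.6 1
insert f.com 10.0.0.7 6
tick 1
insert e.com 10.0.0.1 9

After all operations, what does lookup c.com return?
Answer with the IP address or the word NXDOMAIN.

Op 1: tick 1 -> clock=1.
Op 2: insert e.com -> 10.0.0.6 (expiry=1+6=7). clock=1
Op 3: insert a.com -> 10.0.0.5 (expiry=1+6=7). clock=1
Op 4: insert a.com -> 10.0.0.4 (expiry=1+9=10). clock=1
Op 5: insert c.com -> 10.0.0.7 (expiry=1+9=10). clock=1
Op 6: insert b.com -> 10.0.0.8 (expiry=1+2=3). clock=1
Op 7: insert d.com -> 10.0.0.6 (expiry=1+4=5). clock=1
Op 8: tick 3 -> clock=4. purged={b.com}
Op 9: insert a.com -> 10.0.0.2 (expiry=4+1=5). clock=4
Op 10: insert f.com -> 10.0.0.4 (expiry=4+9=13). clock=4
Op 11: tick 3 -> clock=7. purged={a.com,d.com,e.com}
Op 12: insert f.com -> 10.0.0.3 (expiry=7+7=14). clock=7
Op 13: tick 1 -> clock=8.
Op 14: insert f.com -> 10.0.0.7 (expiry=8+1=9). clock=8
Op 15: insert a.com -> 10.0.0.8 (expiry=8+4=12). clock=8
Op 16: insert d.com -> 10.0.0.3 (expiry=8+8=16). clock=8
Op 17: insert c.com -> 10.0.0.6 (expiry=8+1=9). clock=8
Op 18: insert f.com -> 10.0.0.7 (expiry=8+6=14). clock=8
Op 19: tick 1 -> clock=9. purged={c.com}
Op 20: insert e.com -> 10.0.0.1 (expiry=9+9=18). clock=9
lookup c.com: not in cache (expired or never inserted)

Answer: NXDOMAIN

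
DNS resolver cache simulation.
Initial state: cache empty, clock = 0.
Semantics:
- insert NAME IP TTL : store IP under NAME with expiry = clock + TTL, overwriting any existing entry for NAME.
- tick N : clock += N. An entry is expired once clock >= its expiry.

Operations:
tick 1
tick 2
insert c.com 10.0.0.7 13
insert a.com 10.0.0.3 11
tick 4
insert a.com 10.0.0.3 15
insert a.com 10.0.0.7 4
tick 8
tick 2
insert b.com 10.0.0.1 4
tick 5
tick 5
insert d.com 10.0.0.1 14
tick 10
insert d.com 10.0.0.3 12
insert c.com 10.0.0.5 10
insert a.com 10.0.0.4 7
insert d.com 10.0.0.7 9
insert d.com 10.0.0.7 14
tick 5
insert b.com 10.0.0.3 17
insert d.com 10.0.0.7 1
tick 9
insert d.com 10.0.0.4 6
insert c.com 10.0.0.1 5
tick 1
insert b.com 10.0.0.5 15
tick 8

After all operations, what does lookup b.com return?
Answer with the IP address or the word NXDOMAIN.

Op 1: tick 1 -> clock=1.
Op 2: tick 2 -> clock=3.
Op 3: insert c.com -> 10.0.0.7 (expiry=3+13=16). clock=3
Op 4: insert a.com -> 10.0.0.3 (expiry=3+11=14). clock=3
Op 5: tick 4 -> clock=7.
Op 6: insert a.com -> 10.0.0.3 (expiry=7+15=22). clock=7
Op 7: insert a.com -> 10.0.0.7 (expiry=7+4=11). clock=7
Op 8: tick 8 -> clock=15. purged={a.com}
Op 9: tick 2 -> clock=17. purged={c.com}
Op 10: insert b.com -> 10.0.0.1 (expiry=17+4=21). clock=17
Op 11: tick 5 -> clock=22. purged={b.com}
Op 12: tick 5 -> clock=27.
Op 13: insert d.com -> 10.0.0.1 (expiry=27+14=41). clock=27
Op 14: tick 10 -> clock=37.
Op 15: insert d.com -> 10.0.0.3 (expiry=37+12=49). clock=37
Op 16: insert c.com -> 10.0.0.5 (expiry=37+10=47). clock=37
Op 17: insert a.com -> 10.0.0.4 (expiry=37+7=44). clock=37
Op 18: insert d.com -> 10.0.0.7 (expiry=37+9=46). clock=37
Op 19: insert d.com -> 10.0.0.7 (expiry=37+14=51). clock=37
Op 20: tick 5 -> clock=42.
Op 21: insert b.com -> 10.0.0.3 (expiry=42+17=59). clock=42
Op 22: insert d.com -> 10.0.0.7 (expiry=42+1=43). clock=42
Op 23: tick 9 -> clock=51. purged={a.com,c.com,d.com}
Op 24: insert d.com -> 10.0.0.4 (expiry=51+6=57). clock=51
Op 25: insert c.com -> 10.0.0.1 (expiry=51+5=56). clock=51
Op 26: tick 1 -> clock=52.
Op 27: insert b.com -> 10.0.0.5 (expiry=52+15=67). clock=52
Op 28: tick 8 -> clock=60. purged={c.com,d.com}
lookup b.com: present, ip=10.0.0.5 expiry=67 > clock=60

Answer: 10.0.0.5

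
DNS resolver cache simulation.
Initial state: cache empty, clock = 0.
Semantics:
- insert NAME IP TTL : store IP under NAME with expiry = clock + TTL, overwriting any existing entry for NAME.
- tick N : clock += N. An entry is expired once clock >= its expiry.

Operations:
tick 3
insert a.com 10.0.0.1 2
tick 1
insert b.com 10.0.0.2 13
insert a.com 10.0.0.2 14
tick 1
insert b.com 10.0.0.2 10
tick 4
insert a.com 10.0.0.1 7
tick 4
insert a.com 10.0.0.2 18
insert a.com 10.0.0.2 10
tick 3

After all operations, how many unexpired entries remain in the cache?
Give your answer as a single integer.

Op 1: tick 3 -> clock=3.
Op 2: insert a.com -> 10.0.0.1 (expiry=3+2=5). clock=3
Op 3: tick 1 -> clock=4.
Op 4: insert b.com -> 10.0.0.2 (expiry=4+13=17). clock=4
Op 5: insert a.com -> 10.0.0.2 (expiry=4+14=18). clock=4
Op 6: tick 1 -> clock=5.
Op 7: insert b.com -> 10.0.0.2 (expiry=5+10=15). clock=5
Op 8: tick 4 -> clock=9.
Op 9: insert a.com -> 10.0.0.1 (expiry=9+7=16). clock=9
Op 10: tick 4 -> clock=13.
Op 11: insert a.com -> 10.0.0.2 (expiry=13+18=31). clock=13
Op 12: insert a.com -> 10.0.0.2 (expiry=13+10=23). clock=13
Op 13: tick 3 -> clock=16. purged={b.com}
Final cache (unexpired): {a.com} -> size=1

Answer: 1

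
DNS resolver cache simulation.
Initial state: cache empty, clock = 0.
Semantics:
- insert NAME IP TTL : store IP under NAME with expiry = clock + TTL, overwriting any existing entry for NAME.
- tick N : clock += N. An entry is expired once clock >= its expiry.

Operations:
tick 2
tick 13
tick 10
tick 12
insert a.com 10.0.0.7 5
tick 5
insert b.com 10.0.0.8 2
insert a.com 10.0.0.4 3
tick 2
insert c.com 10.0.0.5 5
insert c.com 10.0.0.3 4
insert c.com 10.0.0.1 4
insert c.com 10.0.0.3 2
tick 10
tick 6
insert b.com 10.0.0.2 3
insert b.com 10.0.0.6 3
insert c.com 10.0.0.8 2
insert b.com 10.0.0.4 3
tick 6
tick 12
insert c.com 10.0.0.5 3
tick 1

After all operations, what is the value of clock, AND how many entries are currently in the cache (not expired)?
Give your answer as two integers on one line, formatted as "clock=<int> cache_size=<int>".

Answer: clock=79 cache_size=1

Derivation:
Op 1: tick 2 -> clock=2.
Op 2: tick 13 -> clock=15.
Op 3: tick 10 -> clock=25.
Op 4: tick 12 -> clock=37.
Op 5: insert a.com -> 10.0.0.7 (expiry=37+5=42). clock=37
Op 6: tick 5 -> clock=42. purged={a.com}
Op 7: insert b.com -> 10.0.0.8 (expiry=42+2=44). clock=42
Op 8: insert a.com -> 10.0.0.4 (expiry=42+3=45). clock=42
Op 9: tick 2 -> clock=44. purged={b.com}
Op 10: insert c.com -> 10.0.0.5 (expiry=44+5=49). clock=44
Op 11: insert c.com -> 10.0.0.3 (expiry=44+4=48). clock=44
Op 12: insert c.com -> 10.0.0.1 (expiry=44+4=48). clock=44
Op 13: insert c.com -> 10.0.0.3 (expiry=44+2=46). clock=44
Op 14: tick 10 -> clock=54. purged={a.com,c.com}
Op 15: tick 6 -> clock=60.
Op 16: insert b.com -> 10.0.0.2 (expiry=60+3=63). clock=60
Op 17: insert b.com -> 10.0.0.6 (expiry=60+3=63). clock=60
Op 18: insert c.com -> 10.0.0.8 (expiry=60+2=62). clock=60
Op 19: insert b.com -> 10.0.0.4 (expiry=60+3=63). clock=60
Op 20: tick 6 -> clock=66. purged={b.com,c.com}
Op 21: tick 12 -> clock=78.
Op 22: insert c.com -> 10.0.0.5 (expiry=78+3=81). clock=78
Op 23: tick 1 -> clock=79.
Final clock = 79
Final cache (unexpired): {c.com} -> size=1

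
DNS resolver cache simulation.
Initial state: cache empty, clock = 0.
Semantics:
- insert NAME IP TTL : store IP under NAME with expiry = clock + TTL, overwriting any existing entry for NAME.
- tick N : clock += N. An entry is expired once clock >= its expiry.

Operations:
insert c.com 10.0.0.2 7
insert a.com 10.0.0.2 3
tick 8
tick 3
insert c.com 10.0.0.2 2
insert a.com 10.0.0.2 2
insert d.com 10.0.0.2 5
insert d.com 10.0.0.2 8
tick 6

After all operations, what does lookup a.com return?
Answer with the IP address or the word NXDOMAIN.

Answer: NXDOMAIN

Derivation:
Op 1: insert c.com -> 10.0.0.2 (expiry=0+7=7). clock=0
Op 2: insert a.com -> 10.0.0.2 (expiry=0+3=3). clock=0
Op 3: tick 8 -> clock=8. purged={a.com,c.com}
Op 4: tick 3 -> clock=11.
Op 5: insert c.com -> 10.0.0.2 (expiry=11+2=13). clock=11
Op 6: insert a.com -> 10.0.0.2 (expiry=11+2=13). clock=11
Op 7: insert d.com -> 10.0.0.2 (expiry=11+5=16). clock=11
Op 8: insert d.com -> 10.0.0.2 (expiry=11+8=19). clock=11
Op 9: tick 6 -> clock=17. purged={a.com,c.com}
lookup a.com: not in cache (expired or never inserted)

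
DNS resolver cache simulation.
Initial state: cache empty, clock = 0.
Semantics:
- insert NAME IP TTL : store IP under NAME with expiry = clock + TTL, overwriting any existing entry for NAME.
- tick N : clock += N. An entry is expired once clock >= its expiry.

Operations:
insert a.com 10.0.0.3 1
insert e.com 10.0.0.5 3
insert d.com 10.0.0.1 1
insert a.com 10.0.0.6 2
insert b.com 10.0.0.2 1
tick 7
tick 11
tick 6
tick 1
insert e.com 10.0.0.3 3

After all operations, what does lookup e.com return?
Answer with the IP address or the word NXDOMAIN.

Answer: 10.0.0.3

Derivation:
Op 1: insert a.com -> 10.0.0.3 (expiry=0+1=1). clock=0
Op 2: insert e.com -> 10.0.0.5 (expiry=0+3=3). clock=0
Op 3: insert d.com -> 10.0.0.1 (expiry=0+1=1). clock=0
Op 4: insert a.com -> 10.0.0.6 (expiry=0+2=2). clock=0
Op 5: insert b.com -> 10.0.0.2 (expiry=0+1=1). clock=0
Op 6: tick 7 -> clock=7. purged={a.com,b.com,d.com,e.com}
Op 7: tick 11 -> clock=18.
Op 8: tick 6 -> clock=24.
Op 9: tick 1 -> clock=25.
Op 10: insert e.com -> 10.0.0.3 (expiry=25+3=28). clock=25
lookup e.com: present, ip=10.0.0.3 expiry=28 > clock=25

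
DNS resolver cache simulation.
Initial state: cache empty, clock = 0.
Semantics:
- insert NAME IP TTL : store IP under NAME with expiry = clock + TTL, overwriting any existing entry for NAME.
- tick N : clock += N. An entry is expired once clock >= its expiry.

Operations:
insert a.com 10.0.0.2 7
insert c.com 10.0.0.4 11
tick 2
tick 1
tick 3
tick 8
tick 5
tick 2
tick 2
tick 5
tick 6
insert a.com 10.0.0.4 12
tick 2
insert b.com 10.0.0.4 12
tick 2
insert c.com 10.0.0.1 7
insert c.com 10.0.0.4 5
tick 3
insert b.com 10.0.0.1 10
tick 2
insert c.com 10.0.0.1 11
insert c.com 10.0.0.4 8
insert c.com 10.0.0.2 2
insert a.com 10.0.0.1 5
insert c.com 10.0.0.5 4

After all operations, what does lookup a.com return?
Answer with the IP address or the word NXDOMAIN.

Answer: 10.0.0.1

Derivation:
Op 1: insert a.com -> 10.0.0.2 (expiry=0+7=7). clock=0
Op 2: insert c.com -> 10.0.0.4 (expiry=0+11=11). clock=0
Op 3: tick 2 -> clock=2.
Op 4: tick 1 -> clock=3.
Op 5: tick 3 -> clock=6.
Op 6: tick 8 -> clock=14. purged={a.com,c.com}
Op 7: tick 5 -> clock=19.
Op 8: tick 2 -> clock=21.
Op 9: tick 2 -> clock=23.
Op 10: tick 5 -> clock=28.
Op 11: tick 6 -> clock=34.
Op 12: insert a.com -> 10.0.0.4 (expiry=34+12=46). clock=34
Op 13: tick 2 -> clock=36.
Op 14: insert b.com -> 10.0.0.4 (expiry=36+12=48). clock=36
Op 15: tick 2 -> clock=38.
Op 16: insert c.com -> 10.0.0.1 (expiry=38+7=45). clock=38
Op 17: insert c.com -> 10.0.0.4 (expiry=38+5=43). clock=38
Op 18: tick 3 -> clock=41.
Op 19: insert b.com -> 10.0.0.1 (expiry=41+10=51). clock=41
Op 20: tick 2 -> clock=43. purged={c.com}
Op 21: insert c.com -> 10.0.0.1 (expiry=43+11=54). clock=43
Op 22: insert c.com -> 10.0.0.4 (expiry=43+8=51). clock=43
Op 23: insert c.com -> 10.0.0.2 (expiry=43+2=45). clock=43
Op 24: insert a.com -> 10.0.0.1 (expiry=43+5=48). clock=43
Op 25: insert c.com -> 10.0.0.5 (expiry=43+4=47). clock=43
lookup a.com: present, ip=10.0.0.1 expiry=48 > clock=43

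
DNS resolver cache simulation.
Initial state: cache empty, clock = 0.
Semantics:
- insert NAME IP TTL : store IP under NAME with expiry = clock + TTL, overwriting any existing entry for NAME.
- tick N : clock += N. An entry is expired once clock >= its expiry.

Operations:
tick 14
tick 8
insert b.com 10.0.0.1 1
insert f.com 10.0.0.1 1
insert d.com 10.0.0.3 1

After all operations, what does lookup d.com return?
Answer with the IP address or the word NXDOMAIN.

Op 1: tick 14 -> clock=14.
Op 2: tick 8 -> clock=22.
Op 3: insert b.com -> 10.0.0.1 (expiry=22+1=23). clock=22
Op 4: insert f.com -> 10.0.0.1 (expiry=22+1=23). clock=22
Op 5: insert d.com -> 10.0.0.3 (expiry=22+1=23). clock=22
lookup d.com: present, ip=10.0.0.3 expiry=23 > clock=22

Answer: 10.0.0.3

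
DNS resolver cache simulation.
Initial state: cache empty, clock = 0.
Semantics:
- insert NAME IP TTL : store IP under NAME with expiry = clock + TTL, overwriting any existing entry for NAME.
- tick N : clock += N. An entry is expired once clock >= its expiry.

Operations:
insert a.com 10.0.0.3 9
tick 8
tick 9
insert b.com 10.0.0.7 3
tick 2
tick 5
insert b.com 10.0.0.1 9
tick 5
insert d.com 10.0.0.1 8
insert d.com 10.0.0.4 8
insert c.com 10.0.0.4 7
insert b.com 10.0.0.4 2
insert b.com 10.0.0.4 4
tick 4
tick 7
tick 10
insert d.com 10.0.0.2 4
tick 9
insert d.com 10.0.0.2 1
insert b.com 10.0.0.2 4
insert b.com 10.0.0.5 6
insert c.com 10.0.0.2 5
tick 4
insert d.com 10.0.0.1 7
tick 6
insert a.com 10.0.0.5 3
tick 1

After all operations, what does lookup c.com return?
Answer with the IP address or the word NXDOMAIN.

Answer: NXDOMAIN

Derivation:
Op 1: insert a.com -> 10.0.0.3 (expiry=0+9=9). clock=0
Op 2: tick 8 -> clock=8.
Op 3: tick 9 -> clock=17. purged={a.com}
Op 4: insert b.com -> 10.0.0.7 (expiry=17+3=20). clock=17
Op 5: tick 2 -> clock=19.
Op 6: tick 5 -> clock=24. purged={b.com}
Op 7: insert b.com -> 10.0.0.1 (expiry=24+9=33). clock=24
Op 8: tick 5 -> clock=29.
Op 9: insert d.com -> 10.0.0.1 (expiry=29+8=37). clock=29
Op 10: insert d.com -> 10.0.0.4 (expiry=29+8=37). clock=29
Op 11: insert c.com -> 10.0.0.4 (expiry=29+7=36). clock=29
Op 12: insert b.com -> 10.0.0.4 (expiry=29+2=31). clock=29
Op 13: insert b.com -> 10.0.0.4 (expiry=29+4=33). clock=29
Op 14: tick 4 -> clock=33. purged={b.com}
Op 15: tick 7 -> clock=40. purged={c.com,d.com}
Op 16: tick 10 -> clock=50.
Op 17: insert d.com -> 10.0.0.2 (expiry=50+4=54). clock=50
Op 18: tick 9 -> clock=59. purged={d.com}
Op 19: insert d.com -> 10.0.0.2 (expiry=59+1=60). clock=59
Op 20: insert b.com -> 10.0.0.2 (expiry=59+4=63). clock=59
Op 21: insert b.com -> 10.0.0.5 (expiry=59+6=65). clock=59
Op 22: insert c.com -> 10.0.0.2 (expiry=59+5=64). clock=59
Op 23: tick 4 -> clock=63. purged={d.com}
Op 24: insert d.com -> 10.0.0.1 (expiry=63+7=70). clock=63
Op 25: tick 6 -> clock=69. purged={b.com,c.com}
Op 26: insert a.com -> 10.0.0.5 (expiry=69+3=72). clock=69
Op 27: tick 1 -> clock=70. purged={d.com}
lookup c.com: not in cache (expired or never inserted)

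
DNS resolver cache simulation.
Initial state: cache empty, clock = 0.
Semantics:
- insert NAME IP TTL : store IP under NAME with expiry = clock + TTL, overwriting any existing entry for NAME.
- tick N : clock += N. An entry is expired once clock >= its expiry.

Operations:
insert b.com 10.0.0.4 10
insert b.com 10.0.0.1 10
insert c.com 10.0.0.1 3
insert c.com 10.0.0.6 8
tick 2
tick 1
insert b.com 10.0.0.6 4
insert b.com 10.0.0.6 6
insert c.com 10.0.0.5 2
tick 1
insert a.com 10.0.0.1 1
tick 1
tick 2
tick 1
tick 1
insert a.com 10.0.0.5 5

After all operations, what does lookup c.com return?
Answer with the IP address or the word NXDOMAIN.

Op 1: insert b.com -> 10.0.0.4 (expiry=0+10=10). clock=0
Op 2: insert b.com -> 10.0.0.1 (expiry=0+10=10). clock=0
Op 3: insert c.com -> 10.0.0.1 (expiry=0+3=3). clock=0
Op 4: insert c.com -> 10.0.0.6 (expiry=0+8=8). clock=0
Op 5: tick 2 -> clock=2.
Op 6: tick 1 -> clock=3.
Op 7: insert b.com -> 10.0.0.6 (expiry=3+4=7). clock=3
Op 8: insert b.com -> 10.0.0.6 (expiry=3+6=9). clock=3
Op 9: insert c.com -> 10.0.0.5 (expiry=3+2=5). clock=3
Op 10: tick 1 -> clock=4.
Op 11: insert a.com -> 10.0.0.1 (expiry=4+1=5). clock=4
Op 12: tick 1 -> clock=5. purged={a.com,c.com}
Op 13: tick 2 -> clock=7.
Op 14: tick 1 -> clock=8.
Op 15: tick 1 -> clock=9. purged={b.com}
Op 16: insert a.com -> 10.0.0.5 (expiry=9+5=14). clock=9
lookup c.com: not in cache (expired or never inserted)

Answer: NXDOMAIN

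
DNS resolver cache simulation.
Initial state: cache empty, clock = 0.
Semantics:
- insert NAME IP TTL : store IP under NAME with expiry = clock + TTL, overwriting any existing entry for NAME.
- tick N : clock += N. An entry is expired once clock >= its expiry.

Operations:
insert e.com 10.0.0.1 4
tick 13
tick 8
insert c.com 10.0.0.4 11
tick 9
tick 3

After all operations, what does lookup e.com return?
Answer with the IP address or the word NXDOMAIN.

Answer: NXDOMAIN

Derivation:
Op 1: insert e.com -> 10.0.0.1 (expiry=0+4=4). clock=0
Op 2: tick 13 -> clock=13. purged={e.com}
Op 3: tick 8 -> clock=21.
Op 4: insert c.com -> 10.0.0.4 (expiry=21+11=32). clock=21
Op 5: tick 9 -> clock=30.
Op 6: tick 3 -> clock=33. purged={c.com}
lookup e.com: not in cache (expired or never inserted)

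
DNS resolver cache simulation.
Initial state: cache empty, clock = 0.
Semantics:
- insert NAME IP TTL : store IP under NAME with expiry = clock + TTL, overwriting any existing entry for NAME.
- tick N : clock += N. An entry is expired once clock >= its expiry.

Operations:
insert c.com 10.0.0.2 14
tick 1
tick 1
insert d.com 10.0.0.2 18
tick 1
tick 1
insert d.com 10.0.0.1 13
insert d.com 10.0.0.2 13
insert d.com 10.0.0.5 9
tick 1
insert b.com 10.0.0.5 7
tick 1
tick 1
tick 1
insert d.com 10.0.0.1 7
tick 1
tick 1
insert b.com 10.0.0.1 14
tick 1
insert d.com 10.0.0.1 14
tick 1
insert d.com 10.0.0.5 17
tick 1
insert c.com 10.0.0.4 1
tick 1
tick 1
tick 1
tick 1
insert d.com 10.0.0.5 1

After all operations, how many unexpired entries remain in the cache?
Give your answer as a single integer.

Answer: 2

Derivation:
Op 1: insert c.com -> 10.0.0.2 (expiry=0+14=14). clock=0
Op 2: tick 1 -> clock=1.
Op 3: tick 1 -> clock=2.
Op 4: insert d.com -> 10.0.0.2 (expiry=2+18=20). clock=2
Op 5: tick 1 -> clock=3.
Op 6: tick 1 -> clock=4.
Op 7: insert d.com -> 10.0.0.1 (expiry=4+13=17). clock=4
Op 8: insert d.com -> 10.0.0.2 (expiry=4+13=17). clock=4
Op 9: insert d.com -> 10.0.0.5 (expiry=4+9=13). clock=4
Op 10: tick 1 -> clock=5.
Op 11: insert b.com -> 10.0.0.5 (expiry=5+7=12). clock=5
Op 12: tick 1 -> clock=6.
Op 13: tick 1 -> clock=7.
Op 14: tick 1 -> clock=8.
Op 15: insert d.com -> 10.0.0.1 (expiry=8+7=15). clock=8
Op 16: tick 1 -> clock=9.
Op 17: tick 1 -> clock=10.
Op 18: insert b.com -> 10.0.0.1 (expiry=10+14=24). clock=10
Op 19: tick 1 -> clock=11.
Op 20: insert d.com -> 10.0.0.1 (expiry=11+14=25). clock=11
Op 21: tick 1 -> clock=12.
Op 22: insert d.com -> 10.0.0.5 (expiry=12+17=29). clock=12
Op 23: tick 1 -> clock=13.
Op 24: insert c.com -> 10.0.0.4 (expiry=13+1=14). clock=13
Op 25: tick 1 -> clock=14. purged={c.com}
Op 26: tick 1 -> clock=15.
Op 27: tick 1 -> clock=16.
Op 28: tick 1 -> clock=17.
Op 29: insert d.com -> 10.0.0.5 (expiry=17+1=18). clock=17
Final cache (unexpired): {b.com,d.com} -> size=2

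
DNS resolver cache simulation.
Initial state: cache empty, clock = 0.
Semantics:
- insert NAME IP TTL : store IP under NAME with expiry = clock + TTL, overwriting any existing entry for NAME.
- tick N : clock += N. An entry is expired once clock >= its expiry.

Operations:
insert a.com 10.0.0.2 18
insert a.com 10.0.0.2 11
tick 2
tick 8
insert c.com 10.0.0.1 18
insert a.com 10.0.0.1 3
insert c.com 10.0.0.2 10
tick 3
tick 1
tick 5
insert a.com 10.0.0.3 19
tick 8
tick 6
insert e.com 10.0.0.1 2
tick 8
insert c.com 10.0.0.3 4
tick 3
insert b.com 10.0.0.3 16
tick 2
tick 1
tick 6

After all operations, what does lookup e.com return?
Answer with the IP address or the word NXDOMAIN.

Answer: NXDOMAIN

Derivation:
Op 1: insert a.com -> 10.0.0.2 (expiry=0+18=18). clock=0
Op 2: insert a.com -> 10.0.0.2 (expiry=0+11=11). clock=0
Op 3: tick 2 -> clock=2.
Op 4: tick 8 -> clock=10.
Op 5: insert c.com -> 10.0.0.1 (expiry=10+18=28). clock=10
Op 6: insert a.com -> 10.0.0.1 (expiry=10+3=13). clock=10
Op 7: insert c.com -> 10.0.0.2 (expiry=10+10=20). clock=10
Op 8: tick 3 -> clock=13. purged={a.com}
Op 9: tick 1 -> clock=14.
Op 10: tick 5 -> clock=19.
Op 11: insert a.com -> 10.0.0.3 (expiry=19+19=38). clock=19
Op 12: tick 8 -> clock=27. purged={c.com}
Op 13: tick 6 -> clock=33.
Op 14: insert e.com -> 10.0.0.1 (expiry=33+2=35). clock=33
Op 15: tick 8 -> clock=41. purged={a.com,e.com}
Op 16: insert c.com -> 10.0.0.3 (expiry=41+4=45). clock=41
Op 17: tick 3 -> clock=44.
Op 18: insert b.com -> 10.0.0.3 (expiry=44+16=60). clock=44
Op 19: tick 2 -> clock=46. purged={c.com}
Op 20: tick 1 -> clock=47.
Op 21: tick 6 -> clock=53.
lookup e.com: not in cache (expired or never inserted)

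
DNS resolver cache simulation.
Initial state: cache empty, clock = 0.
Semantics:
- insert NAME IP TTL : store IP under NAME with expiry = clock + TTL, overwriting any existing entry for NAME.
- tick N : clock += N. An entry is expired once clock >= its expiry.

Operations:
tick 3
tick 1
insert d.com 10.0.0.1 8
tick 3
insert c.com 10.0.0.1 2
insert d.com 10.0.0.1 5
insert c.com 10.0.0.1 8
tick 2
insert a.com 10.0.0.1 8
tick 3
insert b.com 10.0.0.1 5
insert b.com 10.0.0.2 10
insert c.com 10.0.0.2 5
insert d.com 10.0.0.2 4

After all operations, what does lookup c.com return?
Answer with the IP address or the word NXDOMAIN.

Op 1: tick 3 -> clock=3.
Op 2: tick 1 -> clock=4.
Op 3: insert d.com -> 10.0.0.1 (expiry=4+8=12). clock=4
Op 4: tick 3 -> clock=7.
Op 5: insert c.com -> 10.0.0.1 (expiry=7+2=9). clock=7
Op 6: insert d.com -> 10.0.0.1 (expiry=7+5=12). clock=7
Op 7: insert c.com -> 10.0.0.1 (expiry=7+8=15). clock=7
Op 8: tick 2 -> clock=9.
Op 9: insert a.com -> 10.0.0.1 (expiry=9+8=17). clock=9
Op 10: tick 3 -> clock=12. purged={d.com}
Op 11: insert b.com -> 10.0.0.1 (expiry=12+5=17). clock=12
Op 12: insert b.com -> 10.0.0.2 (expiry=12+10=22). clock=12
Op 13: insert c.com -> 10.0.0.2 (expiry=12+5=17). clock=12
Op 14: insert d.com -> 10.0.0.2 (expiry=12+4=16). clock=12
lookup c.com: present, ip=10.0.0.2 expiry=17 > clock=12

Answer: 10.0.0.2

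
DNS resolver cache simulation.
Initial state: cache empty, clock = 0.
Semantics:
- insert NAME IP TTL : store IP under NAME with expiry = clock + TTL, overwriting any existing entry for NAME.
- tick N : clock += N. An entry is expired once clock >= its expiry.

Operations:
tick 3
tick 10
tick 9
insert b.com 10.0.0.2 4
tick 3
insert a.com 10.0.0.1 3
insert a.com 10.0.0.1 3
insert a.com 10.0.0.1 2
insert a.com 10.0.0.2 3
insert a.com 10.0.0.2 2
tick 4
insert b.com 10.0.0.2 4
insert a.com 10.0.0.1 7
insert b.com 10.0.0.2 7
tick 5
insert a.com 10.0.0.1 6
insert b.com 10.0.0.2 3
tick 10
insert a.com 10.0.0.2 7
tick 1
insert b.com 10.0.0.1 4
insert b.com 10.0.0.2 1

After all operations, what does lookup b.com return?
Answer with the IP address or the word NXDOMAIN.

Answer: 10.0.0.2

Derivation:
Op 1: tick 3 -> clock=3.
Op 2: tick 10 -> clock=13.
Op 3: tick 9 -> clock=22.
Op 4: insert b.com -> 10.0.0.2 (expiry=22+4=26). clock=22
Op 5: tick 3 -> clock=25.
Op 6: insert a.com -> 10.0.0.1 (expiry=25+3=28). clock=25
Op 7: insert a.com -> 10.0.0.1 (expiry=25+3=28). clock=25
Op 8: insert a.com -> 10.0.0.1 (expiry=25+2=27). clock=25
Op 9: insert a.com -> 10.0.0.2 (expiry=25+3=28). clock=25
Op 10: insert a.com -> 10.0.0.2 (expiry=25+2=27). clock=25
Op 11: tick 4 -> clock=29. purged={a.com,b.com}
Op 12: insert b.com -> 10.0.0.2 (expiry=29+4=33). clock=29
Op 13: insert a.com -> 10.0.0.1 (expiry=29+7=36). clock=29
Op 14: insert b.com -> 10.0.0.2 (expiry=29+7=36). clock=29
Op 15: tick 5 -> clock=34.
Op 16: insert a.com -> 10.0.0.1 (expiry=34+6=40). clock=34
Op 17: insert b.com -> 10.0.0.2 (expiry=34+3=37). clock=34
Op 18: tick 10 -> clock=44. purged={a.com,b.com}
Op 19: insert a.com -> 10.0.0.2 (expiry=44+7=51). clock=44
Op 20: tick 1 -> clock=45.
Op 21: insert b.com -> 10.0.0.1 (expiry=45+4=49). clock=45
Op 22: insert b.com -> 10.0.0.2 (expiry=45+1=46). clock=45
lookup b.com: present, ip=10.0.0.2 expiry=46 > clock=45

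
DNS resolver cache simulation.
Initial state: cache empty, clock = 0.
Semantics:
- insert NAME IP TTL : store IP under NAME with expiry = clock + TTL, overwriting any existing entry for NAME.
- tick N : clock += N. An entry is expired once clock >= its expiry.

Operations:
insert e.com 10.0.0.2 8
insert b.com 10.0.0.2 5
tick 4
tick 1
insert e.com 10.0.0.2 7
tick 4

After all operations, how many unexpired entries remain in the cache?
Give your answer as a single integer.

Answer: 1

Derivation:
Op 1: insert e.com -> 10.0.0.2 (expiry=0+8=8). clock=0
Op 2: insert b.com -> 10.0.0.2 (expiry=0+5=5). clock=0
Op 3: tick 4 -> clock=4.
Op 4: tick 1 -> clock=5. purged={b.com}
Op 5: insert e.com -> 10.0.0.2 (expiry=5+7=12). clock=5
Op 6: tick 4 -> clock=9.
Final cache (unexpired): {e.com} -> size=1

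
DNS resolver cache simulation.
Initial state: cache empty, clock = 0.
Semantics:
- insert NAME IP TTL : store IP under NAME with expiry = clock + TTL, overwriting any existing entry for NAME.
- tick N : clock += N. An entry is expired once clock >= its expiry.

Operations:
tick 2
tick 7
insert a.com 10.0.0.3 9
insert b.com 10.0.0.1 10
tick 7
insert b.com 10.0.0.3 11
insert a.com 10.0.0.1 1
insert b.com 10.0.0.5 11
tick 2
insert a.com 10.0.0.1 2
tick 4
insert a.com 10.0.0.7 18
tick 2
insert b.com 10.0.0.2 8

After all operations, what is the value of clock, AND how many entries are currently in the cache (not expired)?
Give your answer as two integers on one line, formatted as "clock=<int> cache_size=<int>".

Answer: clock=24 cache_size=2

Derivation:
Op 1: tick 2 -> clock=2.
Op 2: tick 7 -> clock=9.
Op 3: insert a.com -> 10.0.0.3 (expiry=9+9=18). clock=9
Op 4: insert b.com -> 10.0.0.1 (expiry=9+10=19). clock=9
Op 5: tick 7 -> clock=16.
Op 6: insert b.com -> 10.0.0.3 (expiry=16+11=27). clock=16
Op 7: insert a.com -> 10.0.0.1 (expiry=16+1=17). clock=16
Op 8: insert b.com -> 10.0.0.5 (expiry=16+11=27). clock=16
Op 9: tick 2 -> clock=18. purged={a.com}
Op 10: insert a.com -> 10.0.0.1 (expiry=18+2=20). clock=18
Op 11: tick 4 -> clock=22. purged={a.com}
Op 12: insert a.com -> 10.0.0.7 (expiry=22+18=40). clock=22
Op 13: tick 2 -> clock=24.
Op 14: insert b.com -> 10.0.0.2 (expiry=24+8=32). clock=24
Final clock = 24
Final cache (unexpired): {a.com,b.com} -> size=2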